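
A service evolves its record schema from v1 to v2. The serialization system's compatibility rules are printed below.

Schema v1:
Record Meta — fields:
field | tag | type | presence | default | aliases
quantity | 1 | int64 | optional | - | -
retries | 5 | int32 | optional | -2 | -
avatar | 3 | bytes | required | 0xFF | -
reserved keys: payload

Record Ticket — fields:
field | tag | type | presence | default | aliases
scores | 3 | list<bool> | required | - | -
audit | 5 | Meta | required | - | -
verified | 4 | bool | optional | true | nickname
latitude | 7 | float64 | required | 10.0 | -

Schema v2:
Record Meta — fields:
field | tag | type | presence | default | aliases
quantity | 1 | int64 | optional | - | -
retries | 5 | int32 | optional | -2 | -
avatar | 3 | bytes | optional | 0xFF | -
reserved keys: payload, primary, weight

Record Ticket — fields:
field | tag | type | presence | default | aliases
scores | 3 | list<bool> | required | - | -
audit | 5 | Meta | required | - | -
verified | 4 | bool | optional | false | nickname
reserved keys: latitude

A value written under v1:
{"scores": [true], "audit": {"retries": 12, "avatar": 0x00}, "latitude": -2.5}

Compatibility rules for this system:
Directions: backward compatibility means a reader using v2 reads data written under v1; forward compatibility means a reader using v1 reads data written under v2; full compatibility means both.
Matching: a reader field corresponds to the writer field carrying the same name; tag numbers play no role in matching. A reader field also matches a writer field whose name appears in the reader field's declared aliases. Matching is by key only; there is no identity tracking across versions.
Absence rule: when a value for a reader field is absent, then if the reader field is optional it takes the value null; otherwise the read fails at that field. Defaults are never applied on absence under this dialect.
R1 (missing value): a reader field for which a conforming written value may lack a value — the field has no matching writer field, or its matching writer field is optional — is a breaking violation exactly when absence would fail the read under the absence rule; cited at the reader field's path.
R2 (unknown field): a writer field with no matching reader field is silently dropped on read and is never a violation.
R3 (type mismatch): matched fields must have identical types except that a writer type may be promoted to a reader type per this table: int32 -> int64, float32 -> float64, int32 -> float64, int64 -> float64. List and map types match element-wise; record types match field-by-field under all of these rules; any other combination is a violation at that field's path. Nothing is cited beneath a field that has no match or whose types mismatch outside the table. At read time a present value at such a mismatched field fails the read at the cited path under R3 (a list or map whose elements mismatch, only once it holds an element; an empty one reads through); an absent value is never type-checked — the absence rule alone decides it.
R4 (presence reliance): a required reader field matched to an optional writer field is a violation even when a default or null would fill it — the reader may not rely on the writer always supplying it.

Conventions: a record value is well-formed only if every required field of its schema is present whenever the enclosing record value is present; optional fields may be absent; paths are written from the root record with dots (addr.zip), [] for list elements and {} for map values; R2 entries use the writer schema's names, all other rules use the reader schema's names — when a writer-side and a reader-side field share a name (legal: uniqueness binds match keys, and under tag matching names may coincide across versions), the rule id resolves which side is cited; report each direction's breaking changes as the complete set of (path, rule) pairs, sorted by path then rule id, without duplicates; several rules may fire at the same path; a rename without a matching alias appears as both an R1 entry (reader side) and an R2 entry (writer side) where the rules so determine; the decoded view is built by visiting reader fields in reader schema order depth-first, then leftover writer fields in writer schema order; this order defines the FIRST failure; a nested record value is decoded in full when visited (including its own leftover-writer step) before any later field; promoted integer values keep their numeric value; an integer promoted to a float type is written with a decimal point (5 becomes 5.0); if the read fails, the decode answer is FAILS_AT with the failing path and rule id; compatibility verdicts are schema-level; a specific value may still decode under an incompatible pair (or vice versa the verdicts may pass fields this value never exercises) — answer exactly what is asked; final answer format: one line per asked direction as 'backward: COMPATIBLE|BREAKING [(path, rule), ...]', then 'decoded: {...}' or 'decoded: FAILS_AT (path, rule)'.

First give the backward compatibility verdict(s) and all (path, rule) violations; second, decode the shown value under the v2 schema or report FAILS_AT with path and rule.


backward: COMPATIBLE []; decoded: {"scores": [true], "audit": {"quantity": null, "retries": 12, "avatar": 0x00}, "verified": null}

each type pair in Ticket: writer, then reader
backward pass over Ticket, reader schema v2, writer schema v1:
  writer required, list<bool> -> list<bool>: reader scores maps from writer scores
  writer required, Meta -> Meta: reader audit maps from writer audit
  writer optional, bool -> bool: reader verified maps from writer verified
  latitude (writer side), unknown to reader
  writer optional, int64 -> int64: reader audit.quantity maps from writer audit.quantity
  writer optional, int32 -> int32: reader audit.retries maps from writer audit.retries
  writer required, bytes -> bytes: reader audit.avatar maps from writer audit.avatar
  => backward: COMPATIBLE
decode (reader v2):
  scores := [true]
  audit.quantity := null (not supplied -> null)
  audit.retries := 12
  audit.avatar := 0x00
  verified := null (not supplied -> null)
  writer latitude: unmatched, discarded
  => decoded: {"scores": [true], "audit": {"quantity": null, "retries": 12, "avatar": 0x00}, "verified": null}
the rest of the Ticket diff is inert for this question:
  field avatar in record Meta: required changed to optional -> affects forward compatibility only, which is not asked
  field verified in record Ticket: default set to false -> inert for the asked Ticket verdict: nothing fires


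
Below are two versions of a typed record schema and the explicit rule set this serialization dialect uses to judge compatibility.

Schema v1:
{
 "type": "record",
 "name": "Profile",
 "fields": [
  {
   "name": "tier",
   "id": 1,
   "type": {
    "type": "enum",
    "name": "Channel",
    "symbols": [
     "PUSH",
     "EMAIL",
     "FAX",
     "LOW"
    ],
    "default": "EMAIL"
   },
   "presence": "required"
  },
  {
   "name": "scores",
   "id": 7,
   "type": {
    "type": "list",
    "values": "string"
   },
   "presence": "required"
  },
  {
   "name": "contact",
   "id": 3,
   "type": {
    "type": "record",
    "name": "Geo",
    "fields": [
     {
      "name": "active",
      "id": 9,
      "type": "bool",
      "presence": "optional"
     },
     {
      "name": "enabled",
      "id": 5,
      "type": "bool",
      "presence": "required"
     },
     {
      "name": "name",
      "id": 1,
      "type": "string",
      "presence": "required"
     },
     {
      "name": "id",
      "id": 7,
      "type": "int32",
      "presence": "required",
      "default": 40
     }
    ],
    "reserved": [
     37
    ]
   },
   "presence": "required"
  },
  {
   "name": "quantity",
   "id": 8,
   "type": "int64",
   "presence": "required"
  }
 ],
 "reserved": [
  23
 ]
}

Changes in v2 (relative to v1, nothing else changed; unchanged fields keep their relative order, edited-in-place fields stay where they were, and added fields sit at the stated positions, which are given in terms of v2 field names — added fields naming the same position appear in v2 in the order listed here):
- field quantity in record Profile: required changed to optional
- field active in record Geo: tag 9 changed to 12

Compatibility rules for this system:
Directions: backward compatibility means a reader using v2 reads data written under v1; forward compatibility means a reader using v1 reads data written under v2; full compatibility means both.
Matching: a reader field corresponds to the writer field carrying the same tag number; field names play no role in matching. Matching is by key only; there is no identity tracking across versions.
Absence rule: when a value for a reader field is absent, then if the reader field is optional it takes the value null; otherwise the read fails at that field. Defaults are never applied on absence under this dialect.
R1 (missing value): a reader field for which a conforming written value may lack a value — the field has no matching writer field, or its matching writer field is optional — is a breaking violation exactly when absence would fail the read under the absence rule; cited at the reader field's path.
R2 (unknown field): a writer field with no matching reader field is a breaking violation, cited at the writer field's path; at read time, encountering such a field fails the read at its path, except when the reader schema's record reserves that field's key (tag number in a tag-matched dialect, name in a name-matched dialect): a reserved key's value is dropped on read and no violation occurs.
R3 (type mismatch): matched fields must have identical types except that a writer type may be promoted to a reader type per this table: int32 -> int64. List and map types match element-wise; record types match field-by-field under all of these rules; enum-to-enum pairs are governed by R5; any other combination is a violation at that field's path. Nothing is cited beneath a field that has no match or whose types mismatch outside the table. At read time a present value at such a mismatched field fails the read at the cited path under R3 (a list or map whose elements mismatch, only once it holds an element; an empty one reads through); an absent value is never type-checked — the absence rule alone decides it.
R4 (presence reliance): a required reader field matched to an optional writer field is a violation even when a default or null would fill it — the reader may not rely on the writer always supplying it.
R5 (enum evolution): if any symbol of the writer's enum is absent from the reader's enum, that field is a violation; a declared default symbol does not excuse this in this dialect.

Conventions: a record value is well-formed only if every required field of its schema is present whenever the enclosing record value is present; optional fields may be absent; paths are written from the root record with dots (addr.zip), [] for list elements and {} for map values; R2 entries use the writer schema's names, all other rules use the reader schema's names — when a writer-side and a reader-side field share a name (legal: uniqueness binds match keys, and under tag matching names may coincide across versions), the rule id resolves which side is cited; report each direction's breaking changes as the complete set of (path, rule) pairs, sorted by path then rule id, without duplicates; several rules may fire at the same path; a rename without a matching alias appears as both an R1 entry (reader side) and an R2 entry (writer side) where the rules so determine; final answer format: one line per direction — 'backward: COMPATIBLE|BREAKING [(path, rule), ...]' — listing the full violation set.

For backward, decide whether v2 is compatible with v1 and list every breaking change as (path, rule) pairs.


each type pair in Profile: writer, then reader
backward analysis of Profile with v2 as reader and v1 as writer:
  tier: paired with writer tier (Channel -> Channel; writer required)
  scores: paired with writer scores (list<string> -> list<string>; writer required)
  contact: paired with writer contact (Geo -> Geo; writer required)
  quantity: paired with writer quantity (int64 -> int64; writer required)
  contact.active has no writer counterpart
  contact.enabled: paired with writer contact.enabled (bool -> bool; writer required)
  contact.name: paired with writer contact.name (string -> string; writer required)
  contact.id: paired with writer contact.id (int32 -> int32; writer required)
  contact.active (writer side), unknown to reader
  breaking: (contact.active, R2)
  backward on Profile therefore BREAKING (1)
diffs on Profile not affecting the asked answer:
  field quantity in record Profile: required changed to optional -> its effect on Profile is confined to the forward direction, not asked

backward: BREAKING [(contact.active, R2)]


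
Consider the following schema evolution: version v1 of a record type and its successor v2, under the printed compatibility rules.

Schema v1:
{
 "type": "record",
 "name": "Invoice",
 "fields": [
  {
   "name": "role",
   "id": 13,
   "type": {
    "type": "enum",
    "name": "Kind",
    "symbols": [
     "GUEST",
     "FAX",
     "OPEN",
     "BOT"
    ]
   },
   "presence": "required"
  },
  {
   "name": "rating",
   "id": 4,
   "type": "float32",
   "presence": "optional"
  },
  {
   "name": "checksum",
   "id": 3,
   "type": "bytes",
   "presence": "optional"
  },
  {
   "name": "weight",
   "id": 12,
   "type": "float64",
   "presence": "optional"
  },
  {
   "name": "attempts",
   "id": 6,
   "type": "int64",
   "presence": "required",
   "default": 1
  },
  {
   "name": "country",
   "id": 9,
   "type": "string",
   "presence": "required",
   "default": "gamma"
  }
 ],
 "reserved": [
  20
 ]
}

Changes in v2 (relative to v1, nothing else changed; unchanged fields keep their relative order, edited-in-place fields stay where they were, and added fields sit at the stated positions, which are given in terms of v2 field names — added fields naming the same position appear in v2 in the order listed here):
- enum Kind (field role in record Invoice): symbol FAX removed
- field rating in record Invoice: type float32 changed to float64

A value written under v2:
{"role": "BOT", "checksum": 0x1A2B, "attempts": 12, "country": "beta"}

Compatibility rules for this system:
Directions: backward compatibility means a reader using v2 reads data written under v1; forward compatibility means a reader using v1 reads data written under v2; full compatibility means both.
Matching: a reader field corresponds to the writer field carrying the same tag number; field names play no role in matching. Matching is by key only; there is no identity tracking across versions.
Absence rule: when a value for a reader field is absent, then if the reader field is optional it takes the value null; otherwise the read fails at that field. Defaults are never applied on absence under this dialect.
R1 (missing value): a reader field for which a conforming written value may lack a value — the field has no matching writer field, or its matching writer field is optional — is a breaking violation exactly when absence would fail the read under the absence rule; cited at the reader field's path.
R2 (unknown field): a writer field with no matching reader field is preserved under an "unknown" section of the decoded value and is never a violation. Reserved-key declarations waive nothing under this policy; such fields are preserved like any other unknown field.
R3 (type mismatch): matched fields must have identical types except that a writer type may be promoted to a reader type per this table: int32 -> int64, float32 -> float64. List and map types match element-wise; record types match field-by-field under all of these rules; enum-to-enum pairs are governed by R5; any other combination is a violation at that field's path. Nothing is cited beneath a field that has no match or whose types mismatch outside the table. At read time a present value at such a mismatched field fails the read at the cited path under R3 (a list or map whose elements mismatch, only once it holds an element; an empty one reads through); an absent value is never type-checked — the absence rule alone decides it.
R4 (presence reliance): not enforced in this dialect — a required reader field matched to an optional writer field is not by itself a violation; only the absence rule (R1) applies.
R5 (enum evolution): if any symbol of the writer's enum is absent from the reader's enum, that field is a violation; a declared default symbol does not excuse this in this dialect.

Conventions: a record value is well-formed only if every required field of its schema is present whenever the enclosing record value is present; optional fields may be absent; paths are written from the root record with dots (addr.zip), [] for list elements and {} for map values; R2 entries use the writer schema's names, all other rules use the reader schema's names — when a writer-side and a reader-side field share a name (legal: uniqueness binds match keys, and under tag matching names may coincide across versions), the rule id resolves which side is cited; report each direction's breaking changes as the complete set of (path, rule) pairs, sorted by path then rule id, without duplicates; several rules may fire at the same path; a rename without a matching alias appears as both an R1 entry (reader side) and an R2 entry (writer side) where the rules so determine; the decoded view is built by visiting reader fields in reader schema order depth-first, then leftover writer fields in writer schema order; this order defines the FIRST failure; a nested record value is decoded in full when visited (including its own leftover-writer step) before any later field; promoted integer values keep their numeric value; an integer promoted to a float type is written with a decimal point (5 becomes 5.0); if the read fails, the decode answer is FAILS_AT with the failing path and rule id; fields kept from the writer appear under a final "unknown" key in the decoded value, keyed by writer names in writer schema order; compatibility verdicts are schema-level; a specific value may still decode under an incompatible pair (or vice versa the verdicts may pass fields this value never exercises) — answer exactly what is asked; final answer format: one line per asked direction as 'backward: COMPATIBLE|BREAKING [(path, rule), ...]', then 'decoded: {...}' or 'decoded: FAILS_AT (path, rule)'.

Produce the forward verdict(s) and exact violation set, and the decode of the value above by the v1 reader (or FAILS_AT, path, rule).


in Invoice below, arrows point writer -> reader
forward on Invoice — v1 reading data written by v2:
  Kind -> Kind, writer required: role aligns to role
  float64 -> float32, writer optional: rating aligns to rating
  bytes -> bytes, writer optional: checksum aligns to checksum
  float64 -> float64, writer optional: weight aligns to weight
  int64 -> int64, writer required: attempts aligns to attempts
  string -> string, writer required: country aligns to country
  breaking: (rating, R3)
  => 1 violation(s): forward is BREAKING for Invoice
migrating the Invoice value to v1:
  role := "BOT"
  rating := null (missing; optional => null)
  checksum := 0x1A2B
  weight := null (missing; optional => null)
  attempts := 12
  country := "beta"
  => decoded: {"role": "BOT", "rating": null, "checksum": 0x1A2B, "weight": null, "attempts": 12, "country": "beta"}
the other Invoice changes do not affect what is asked:
  enum Kind (field role in record Invoice): symbol FAX removed -> fires only in the backward direction of Invoice, which is not asked here

forward: BREAKING [(rating, R3)]; decoded: {"role": "BOT", "rating": null, "checksum": 0x1A2B, "weight": null, "attempts": 12, "country": "beta"}


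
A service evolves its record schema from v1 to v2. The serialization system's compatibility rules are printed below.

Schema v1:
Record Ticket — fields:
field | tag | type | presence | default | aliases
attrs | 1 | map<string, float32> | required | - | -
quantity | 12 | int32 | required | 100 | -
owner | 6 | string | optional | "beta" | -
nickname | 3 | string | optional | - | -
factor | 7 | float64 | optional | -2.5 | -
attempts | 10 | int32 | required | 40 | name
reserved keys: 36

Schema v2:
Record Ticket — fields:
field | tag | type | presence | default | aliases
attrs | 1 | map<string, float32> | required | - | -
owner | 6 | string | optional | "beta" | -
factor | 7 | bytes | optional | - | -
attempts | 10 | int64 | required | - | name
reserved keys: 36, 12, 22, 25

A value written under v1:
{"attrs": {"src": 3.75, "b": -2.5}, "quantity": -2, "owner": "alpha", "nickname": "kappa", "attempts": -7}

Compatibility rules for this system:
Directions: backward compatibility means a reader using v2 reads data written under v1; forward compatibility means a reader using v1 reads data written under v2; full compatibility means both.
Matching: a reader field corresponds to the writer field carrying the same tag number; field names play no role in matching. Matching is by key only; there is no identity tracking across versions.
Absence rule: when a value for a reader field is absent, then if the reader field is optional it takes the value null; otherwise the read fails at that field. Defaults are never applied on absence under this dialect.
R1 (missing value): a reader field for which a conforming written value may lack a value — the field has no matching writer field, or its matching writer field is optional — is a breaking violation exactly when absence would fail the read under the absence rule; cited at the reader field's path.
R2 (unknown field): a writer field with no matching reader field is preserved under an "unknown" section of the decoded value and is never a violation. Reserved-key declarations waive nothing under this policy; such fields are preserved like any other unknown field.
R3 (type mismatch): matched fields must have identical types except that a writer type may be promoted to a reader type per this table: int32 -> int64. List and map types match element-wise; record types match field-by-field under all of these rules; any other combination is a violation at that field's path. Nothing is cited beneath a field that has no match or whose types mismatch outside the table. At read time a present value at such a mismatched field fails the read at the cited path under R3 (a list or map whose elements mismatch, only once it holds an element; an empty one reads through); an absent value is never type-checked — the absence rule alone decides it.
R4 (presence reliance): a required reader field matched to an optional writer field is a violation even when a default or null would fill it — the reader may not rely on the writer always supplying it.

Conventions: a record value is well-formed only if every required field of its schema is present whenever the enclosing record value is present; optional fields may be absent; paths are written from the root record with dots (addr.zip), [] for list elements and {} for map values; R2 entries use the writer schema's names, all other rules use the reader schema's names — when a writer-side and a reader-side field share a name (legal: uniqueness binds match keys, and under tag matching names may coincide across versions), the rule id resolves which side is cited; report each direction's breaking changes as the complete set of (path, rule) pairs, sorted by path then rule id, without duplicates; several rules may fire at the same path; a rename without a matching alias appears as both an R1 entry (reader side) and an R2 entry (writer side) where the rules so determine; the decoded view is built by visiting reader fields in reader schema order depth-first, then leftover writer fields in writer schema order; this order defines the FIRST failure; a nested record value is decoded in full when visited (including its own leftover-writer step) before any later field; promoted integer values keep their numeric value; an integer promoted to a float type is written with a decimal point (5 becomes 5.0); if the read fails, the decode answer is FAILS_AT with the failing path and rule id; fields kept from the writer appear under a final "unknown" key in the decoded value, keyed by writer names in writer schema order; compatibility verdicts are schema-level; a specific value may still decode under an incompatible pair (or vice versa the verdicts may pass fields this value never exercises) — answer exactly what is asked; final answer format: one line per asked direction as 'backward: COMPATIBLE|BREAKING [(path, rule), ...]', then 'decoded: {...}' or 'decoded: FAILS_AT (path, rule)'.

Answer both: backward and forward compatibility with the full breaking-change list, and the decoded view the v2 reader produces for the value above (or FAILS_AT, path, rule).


backward: BREAKING [(factor, R3)]; forward: BREAKING [(attempts, R3), (factor, R3), (quantity, R1)]; decoded: {"attrs": {"src": 3.75, "b": -2.5}, "owner": "alpha", "factor": null, "attempts": -7, "unknown": {"quantity": -2, "nickname": "kappa"}}

the writer's type comes first in each Ticket pair
backward for Ticket (reader v2, writer v1):
  attrs <- attrs (map<string, float32> -> map<string, float32>, writer required)
  owner <- owner (string -> string, writer optional)
  factor <- factor (float64 -> bytes, writer optional)
  attempts <- attempts (int32 -> int64, writer required)
  writer quantity: unknown to reader
  writer nickname: unknown to reader
  rule R3 violated at factor
  => backward: BREAKING (1)
forward for Ticket (reader v1, writer v2):
  attrs <- attrs (map<string, float32> -> map<string, float32>, writer required)
  quantity has no writer counterpart
  owner <- owner (string -> string, writer optional)
  nickname has no writer counterpart
  factor <- factor (bytes -> float64, writer optional)
  attempts <- attempts (int64 -> int32, writer required)
  rule R3 violated at attempts
  rule R3 violated at factor
  rule R1 violated at quantity
  => forward: BREAKING (3)
decode walk for Ticket under reader schema v2:
  attrs := {"src": 3.75, "b": -2.5}
  owner := "alpha"
  factor := null (not supplied -> null)
  attempts := -7 (int32 -> int64)
  writer quantity: kept under "unknown"
  writer nickname: kept under "unknown"
  => decoded: {"attrs": {"src": 3.75, "b": -2.5}, "owner": "alpha", "factor": null, "attempts": -7, "unknown": {"quantity": -2, "nickname": "kappa"}}


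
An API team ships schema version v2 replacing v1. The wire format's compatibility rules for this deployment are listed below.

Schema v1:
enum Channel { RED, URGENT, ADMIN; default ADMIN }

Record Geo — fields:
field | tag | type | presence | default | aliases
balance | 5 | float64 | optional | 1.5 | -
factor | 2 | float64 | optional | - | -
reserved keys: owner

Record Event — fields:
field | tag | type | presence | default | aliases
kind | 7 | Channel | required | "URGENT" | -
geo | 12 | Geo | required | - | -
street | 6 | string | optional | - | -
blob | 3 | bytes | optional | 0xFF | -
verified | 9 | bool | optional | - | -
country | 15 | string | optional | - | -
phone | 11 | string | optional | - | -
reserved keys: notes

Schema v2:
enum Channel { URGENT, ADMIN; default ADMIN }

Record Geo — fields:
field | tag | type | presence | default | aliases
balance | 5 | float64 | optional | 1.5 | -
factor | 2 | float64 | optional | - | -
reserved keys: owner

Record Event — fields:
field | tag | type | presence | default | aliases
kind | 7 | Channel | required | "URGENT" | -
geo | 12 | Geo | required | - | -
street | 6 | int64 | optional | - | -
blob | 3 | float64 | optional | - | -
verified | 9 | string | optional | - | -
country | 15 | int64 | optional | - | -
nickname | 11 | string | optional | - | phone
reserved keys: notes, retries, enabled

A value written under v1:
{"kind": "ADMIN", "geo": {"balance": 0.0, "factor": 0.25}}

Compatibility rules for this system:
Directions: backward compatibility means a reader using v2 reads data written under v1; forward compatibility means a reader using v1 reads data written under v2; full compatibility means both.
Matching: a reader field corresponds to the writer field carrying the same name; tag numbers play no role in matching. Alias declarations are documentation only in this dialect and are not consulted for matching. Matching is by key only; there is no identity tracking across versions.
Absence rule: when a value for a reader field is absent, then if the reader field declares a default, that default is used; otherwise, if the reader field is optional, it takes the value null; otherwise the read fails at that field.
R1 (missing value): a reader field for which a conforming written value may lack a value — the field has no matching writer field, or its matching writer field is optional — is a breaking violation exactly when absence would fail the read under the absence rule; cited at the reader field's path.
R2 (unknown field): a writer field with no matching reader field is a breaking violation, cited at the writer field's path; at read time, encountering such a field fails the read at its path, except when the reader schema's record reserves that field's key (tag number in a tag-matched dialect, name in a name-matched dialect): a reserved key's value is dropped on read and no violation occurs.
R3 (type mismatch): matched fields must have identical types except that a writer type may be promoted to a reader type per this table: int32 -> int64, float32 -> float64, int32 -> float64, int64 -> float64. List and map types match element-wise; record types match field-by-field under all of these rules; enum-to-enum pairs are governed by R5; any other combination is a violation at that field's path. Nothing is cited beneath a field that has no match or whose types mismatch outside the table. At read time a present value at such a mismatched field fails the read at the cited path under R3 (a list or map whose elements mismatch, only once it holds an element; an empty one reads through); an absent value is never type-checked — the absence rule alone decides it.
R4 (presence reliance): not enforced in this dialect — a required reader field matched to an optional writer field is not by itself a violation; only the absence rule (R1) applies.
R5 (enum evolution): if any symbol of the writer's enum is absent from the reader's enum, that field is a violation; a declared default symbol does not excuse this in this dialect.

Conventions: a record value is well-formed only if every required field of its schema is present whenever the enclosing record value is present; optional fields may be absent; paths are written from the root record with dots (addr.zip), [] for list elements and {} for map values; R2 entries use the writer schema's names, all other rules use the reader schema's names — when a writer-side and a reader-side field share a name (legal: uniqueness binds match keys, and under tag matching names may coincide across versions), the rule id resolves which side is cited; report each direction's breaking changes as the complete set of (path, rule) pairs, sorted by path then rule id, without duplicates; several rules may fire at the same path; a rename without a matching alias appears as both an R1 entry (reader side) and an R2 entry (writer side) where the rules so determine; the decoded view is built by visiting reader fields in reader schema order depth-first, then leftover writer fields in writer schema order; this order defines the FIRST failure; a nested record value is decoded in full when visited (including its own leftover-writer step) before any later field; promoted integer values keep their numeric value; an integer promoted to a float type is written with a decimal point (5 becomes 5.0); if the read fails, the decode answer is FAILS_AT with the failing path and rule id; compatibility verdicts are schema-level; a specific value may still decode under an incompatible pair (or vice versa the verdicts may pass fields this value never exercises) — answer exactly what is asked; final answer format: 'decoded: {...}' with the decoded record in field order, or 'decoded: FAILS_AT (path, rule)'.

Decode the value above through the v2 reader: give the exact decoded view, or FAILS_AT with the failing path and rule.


decoded: {"kind": "ADMIN", "geo": {"balance": 0.0, "factor": 0.25}, "street": null, "blob": null, "verified": null, "country": null, "nickname": null}

each type pair in Event: writer, then reader
migrating the Event value to v2:
  kind := "ADMIN"
  geo.balance := 0.0
  geo.factor := 0.25
  street := null (absent, optional -> null)
  blob := null (absent, optional -> null)
  verified := null (absent, optional -> null)
  country := null (absent, optional -> null)
  nickname := null (absent, optional -> null)
  => decoded: {"kind": "ADMIN", "geo": {"balance": 0.0, "factor": 0.25}, "street": null, "blob": null, "verified": null, "country": null, "nickname": null}
ruling out the remaining Event differences:
  field verified in record Event: type bool changed to string -> a verdict-level change on Event — the shown value reads the same
  field street in record Event: type string changed to int64 -> a verdict-level change on Event — the shown value reads the same
  field country in record Event: type string changed to int64 -> a verdict-level change on Event — the shown value reads the same
  enum Channel (field kind in record Event): symbol RED removed -> a verdict-level change on Event — the shown value reads the same


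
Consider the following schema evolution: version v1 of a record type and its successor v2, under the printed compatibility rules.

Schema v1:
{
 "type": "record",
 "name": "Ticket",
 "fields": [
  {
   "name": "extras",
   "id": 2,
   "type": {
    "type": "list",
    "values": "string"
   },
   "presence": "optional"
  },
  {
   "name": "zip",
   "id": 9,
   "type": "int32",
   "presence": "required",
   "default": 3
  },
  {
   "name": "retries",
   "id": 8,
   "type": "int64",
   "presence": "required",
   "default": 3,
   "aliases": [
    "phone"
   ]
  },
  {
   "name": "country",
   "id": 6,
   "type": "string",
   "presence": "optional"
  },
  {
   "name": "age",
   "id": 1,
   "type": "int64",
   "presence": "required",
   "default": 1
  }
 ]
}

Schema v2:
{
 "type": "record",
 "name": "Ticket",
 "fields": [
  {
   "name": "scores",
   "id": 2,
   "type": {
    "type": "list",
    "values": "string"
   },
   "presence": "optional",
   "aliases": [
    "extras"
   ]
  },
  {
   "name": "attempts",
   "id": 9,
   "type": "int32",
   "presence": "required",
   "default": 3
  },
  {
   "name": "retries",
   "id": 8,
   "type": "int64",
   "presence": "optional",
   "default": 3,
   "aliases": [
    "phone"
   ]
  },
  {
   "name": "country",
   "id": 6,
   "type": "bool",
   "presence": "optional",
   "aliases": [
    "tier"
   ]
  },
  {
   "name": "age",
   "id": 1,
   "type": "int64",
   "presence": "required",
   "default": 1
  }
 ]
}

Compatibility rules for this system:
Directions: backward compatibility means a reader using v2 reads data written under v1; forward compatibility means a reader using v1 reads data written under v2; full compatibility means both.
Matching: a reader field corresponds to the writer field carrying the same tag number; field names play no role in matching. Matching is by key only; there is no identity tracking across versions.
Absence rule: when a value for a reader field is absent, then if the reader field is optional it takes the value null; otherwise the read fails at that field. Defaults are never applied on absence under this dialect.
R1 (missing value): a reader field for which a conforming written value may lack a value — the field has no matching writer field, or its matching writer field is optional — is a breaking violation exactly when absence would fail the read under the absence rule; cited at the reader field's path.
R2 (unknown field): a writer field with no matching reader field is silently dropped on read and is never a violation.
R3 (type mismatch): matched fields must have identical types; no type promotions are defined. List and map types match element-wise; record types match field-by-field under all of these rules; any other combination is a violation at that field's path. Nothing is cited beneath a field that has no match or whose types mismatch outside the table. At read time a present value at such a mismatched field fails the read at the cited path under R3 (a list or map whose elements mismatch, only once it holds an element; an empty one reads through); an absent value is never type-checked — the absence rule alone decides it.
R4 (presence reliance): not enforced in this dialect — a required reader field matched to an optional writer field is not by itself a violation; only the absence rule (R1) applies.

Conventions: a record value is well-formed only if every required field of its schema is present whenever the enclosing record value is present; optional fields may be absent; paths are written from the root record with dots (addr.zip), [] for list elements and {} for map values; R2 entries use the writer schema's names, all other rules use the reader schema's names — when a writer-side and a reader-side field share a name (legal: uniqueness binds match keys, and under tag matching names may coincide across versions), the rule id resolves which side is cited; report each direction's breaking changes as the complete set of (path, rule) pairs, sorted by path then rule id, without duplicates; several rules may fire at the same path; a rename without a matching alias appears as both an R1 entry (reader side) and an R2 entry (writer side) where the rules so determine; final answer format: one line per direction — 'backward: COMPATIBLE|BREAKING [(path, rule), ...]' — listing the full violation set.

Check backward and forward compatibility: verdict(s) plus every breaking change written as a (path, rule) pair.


backward: BREAKING [(country, R3)]; forward: BREAKING [(country, R3), (retries, R1)]

in Ticket below, arrows point writer -> reader
backward analysis of Ticket with v2 as reader and v1 as writer:
  writer optional, list<string> -> list<string>: reader scores maps from writer extras
  writer required, int32 -> int32: reader attempts maps from writer zip
  writer required, int64 -> int64: reader retries maps from writer retries
  writer optional, string -> bool: reader country maps from writer country
  writer required, int64 -> int64: reader age maps from writer age
  breaking: (country, R3)
  backward on Ticket therefore BREAKING (1)
forward analysis of Ticket with v1 as reader and v2 as writer:
  writer optional, list<string> -> list<string>: reader extras maps from writer scores
  writer required, int32 -> int32: reader zip maps from writer attempts
  writer optional, int64 -> int64: reader retries maps from writer retries
  writer optional, bool -> string: reader country maps from writer country
  writer required, int64 -> int64: reader age maps from writer age
  breaking: (country, R3)
  breaking: (retries, R1)
  forward on Ticket therefore BREAKING (2)


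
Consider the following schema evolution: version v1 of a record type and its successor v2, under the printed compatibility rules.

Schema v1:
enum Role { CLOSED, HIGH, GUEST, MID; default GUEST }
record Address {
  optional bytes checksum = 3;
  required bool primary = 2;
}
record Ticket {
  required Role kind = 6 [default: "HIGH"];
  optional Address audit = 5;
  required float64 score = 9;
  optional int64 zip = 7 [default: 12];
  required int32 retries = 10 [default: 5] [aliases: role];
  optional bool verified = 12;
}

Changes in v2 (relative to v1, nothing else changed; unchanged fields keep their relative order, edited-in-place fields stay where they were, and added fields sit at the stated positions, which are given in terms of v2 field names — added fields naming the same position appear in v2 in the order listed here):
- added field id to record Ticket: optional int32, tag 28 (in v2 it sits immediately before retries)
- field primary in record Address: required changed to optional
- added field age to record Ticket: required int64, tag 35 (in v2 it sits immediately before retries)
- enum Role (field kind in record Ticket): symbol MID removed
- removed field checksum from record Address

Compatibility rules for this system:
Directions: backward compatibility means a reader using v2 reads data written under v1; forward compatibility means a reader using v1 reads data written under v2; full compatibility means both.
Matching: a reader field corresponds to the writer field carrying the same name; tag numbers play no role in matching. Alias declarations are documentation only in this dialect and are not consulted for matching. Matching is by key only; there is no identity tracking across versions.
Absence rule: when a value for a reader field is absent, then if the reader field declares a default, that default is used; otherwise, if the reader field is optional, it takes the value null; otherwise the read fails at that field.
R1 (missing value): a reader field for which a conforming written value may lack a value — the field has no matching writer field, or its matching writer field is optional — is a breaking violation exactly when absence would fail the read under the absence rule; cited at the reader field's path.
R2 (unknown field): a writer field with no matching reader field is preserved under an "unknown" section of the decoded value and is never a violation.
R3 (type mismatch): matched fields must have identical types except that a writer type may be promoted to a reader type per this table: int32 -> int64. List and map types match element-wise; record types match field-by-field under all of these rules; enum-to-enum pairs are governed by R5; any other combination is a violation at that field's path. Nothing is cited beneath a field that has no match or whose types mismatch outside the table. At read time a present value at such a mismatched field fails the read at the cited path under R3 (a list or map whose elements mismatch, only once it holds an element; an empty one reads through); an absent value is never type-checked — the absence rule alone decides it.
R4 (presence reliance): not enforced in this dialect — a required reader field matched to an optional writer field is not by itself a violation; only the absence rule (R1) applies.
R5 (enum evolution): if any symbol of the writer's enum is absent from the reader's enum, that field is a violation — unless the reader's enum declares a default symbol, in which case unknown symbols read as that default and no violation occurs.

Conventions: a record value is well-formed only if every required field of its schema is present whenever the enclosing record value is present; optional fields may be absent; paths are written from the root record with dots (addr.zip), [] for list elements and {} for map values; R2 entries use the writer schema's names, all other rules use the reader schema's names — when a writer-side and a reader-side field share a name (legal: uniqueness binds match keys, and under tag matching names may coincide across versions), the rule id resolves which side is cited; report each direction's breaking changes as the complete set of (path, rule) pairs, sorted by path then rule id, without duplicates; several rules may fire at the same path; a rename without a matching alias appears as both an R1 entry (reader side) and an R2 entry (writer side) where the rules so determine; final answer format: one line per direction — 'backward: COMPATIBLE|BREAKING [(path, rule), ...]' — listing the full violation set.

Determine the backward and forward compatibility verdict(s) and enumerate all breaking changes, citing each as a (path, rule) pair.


backward: BREAKING [(age, R1)]; forward: BREAKING [(audit.primary, R1)]

in Ticket below, arrows point writer -> reader
backward for Ticket (reader v2, writer v1):
  writer required, Role -> Role: reader kind maps from writer kind
  writer optional, Address -> Address: reader audit maps from writer audit
  writer required, float64 -> float64: reader score maps from writer score
  writer optional, int64 -> int64: reader zip maps from writer zip
  no writer field matches reader id
  no writer field matches reader age
  writer required, int32 -> int32: reader retries maps from writer retries
  writer optional, bool -> bool: reader verified maps from writer verified
  writer required, bool -> bool: reader audit.primary maps from writer audit.primary
  writer field audit.checksum has no reader counterpart
  R1 fires at age
  => backward: BREAKING (1)
forward for Ticket (reader v1, writer v2):
  writer required, Role -> Role: reader kind maps from writer kind
  writer optional, Address -> Address: reader audit maps from writer audit
  writer required, float64 -> float64: reader score maps from writer score
  writer optional, int64 -> int64: reader zip maps from writer zip
  writer required, int32 -> int32: reader retries maps from writer retries
  writer optional, bool -> bool: reader verified maps from writer verified
  writer field id has no reader counterpart
  writer field age has no reader counterpart
  no writer field matches reader audit.checksum
  writer optional, bool -> bool: reader audit.primary maps from writer audit.primary
  R1 fires at audit.primary
  => forward: BREAKING (1)
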